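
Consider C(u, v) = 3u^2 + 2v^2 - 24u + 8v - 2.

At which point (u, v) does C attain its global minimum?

C(u,v) separates as P(u) + Q(v) − 2, so its minimum is min P + min Q − 2.
P'(u) = 6u - 24 vanishes at u ∈ {4}; Q'(v) = 4v + 8 vanishes at v ∈ {-2}.
Local minima of P (where P''>0): P(4)=-48. Local minima of Q: Q(-2)=-8.
So the global minimum of C is P(4) + Q(-2) − 2 = -48 − 8 − 2 = -58, attained at (4, -2).

(4, -2)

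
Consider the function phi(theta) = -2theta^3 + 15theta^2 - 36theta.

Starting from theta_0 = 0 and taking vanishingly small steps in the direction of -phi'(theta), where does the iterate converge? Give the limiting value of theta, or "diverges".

phi'(theta) = -6(theta - 3)(theta - 2), so phi'(0) = -36.
Gradient descent moves in the -phi' direction, i.e. theta is increasing.
The nearest critical point in that direction is theta = 2, where phi'' = 6 > 0 (a local minimum). The iterate converges there.

2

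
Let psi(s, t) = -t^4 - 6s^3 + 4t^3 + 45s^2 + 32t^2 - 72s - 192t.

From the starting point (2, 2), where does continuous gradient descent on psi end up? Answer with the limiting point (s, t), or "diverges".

psi is separable, so gradient descent decouples: s follows -∂psi/∂s, t follows -∂psi/∂t.
∂psi/∂s = -18(s - 4)(s - 1); at s=2 this is 36, so s decreases.
∂psi/∂t = -4(t - 4)(t - 3)(t + 4); at t=2 this is -48, so t increases.
s converges to its nearest critical value 1 (a local min of the s-part); t converges to 3. The iterate converges to (1, 3).

(1, 3)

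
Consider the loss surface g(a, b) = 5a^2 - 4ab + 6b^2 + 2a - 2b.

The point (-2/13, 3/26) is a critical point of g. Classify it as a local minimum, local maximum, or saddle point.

local minimum

The Hessian of g is constant: H = [[10, -4], [-4, 12]].
det(H) = 10·12 − (-4)² = 104.
det(H) > 0 and tr(H) = 22 > 0, so H is positive definite and the point is a local minimum.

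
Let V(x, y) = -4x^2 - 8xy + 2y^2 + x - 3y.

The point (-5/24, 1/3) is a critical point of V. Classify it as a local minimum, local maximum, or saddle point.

The Hessian of V is constant: H = [[-8, -8], [-8, 4]].
det(H) = (-8)·4 − (-8)² = -96.
Since det(H) < 0, H is indefinite and the critical point is a saddle point.

saddle point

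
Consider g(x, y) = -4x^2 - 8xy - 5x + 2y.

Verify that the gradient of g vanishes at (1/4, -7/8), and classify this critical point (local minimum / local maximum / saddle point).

saddle point

∇g = (-8x - 8y - 5, -8x + 2); substituting (1/4, -7/8) gives ∇g = (0, 0), so (1/4, -7/8) is indeed a critical point.
The Hessian of g is constant: H = [[-8, -8], [-8, 0]].
det(H) = (-8)·0 − (-8)² = -64.
Since det(H) < 0, H is indefinite and the critical point is a saddle point.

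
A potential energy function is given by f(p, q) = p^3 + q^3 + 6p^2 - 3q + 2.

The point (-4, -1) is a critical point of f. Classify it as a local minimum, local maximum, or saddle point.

The mixed partial ∂²f/∂p∂q is 0, so the Hessian at any point is diag(f_pp, f_qq) = diag(6(p + 2), 6q).
At (-4, -1): H = diag(-12, -6).
Both eigenvalues are negative, so H is negative definite: a local maximum.

local maximum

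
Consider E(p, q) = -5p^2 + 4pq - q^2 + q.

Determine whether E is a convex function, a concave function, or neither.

concave

E is quadratic, so its Hessian is the constant matrix H = [[-10, 4], [4, -2]].
det(H) = 4, tr(H) = -12.
det(H) > 0 and tr(H) < 0, so H is negative definite everywhere: concave.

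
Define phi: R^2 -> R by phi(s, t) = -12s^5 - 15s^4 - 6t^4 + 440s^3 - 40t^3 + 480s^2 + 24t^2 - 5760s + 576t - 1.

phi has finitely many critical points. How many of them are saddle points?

6

phi separates as a function of s plus a function of t, so ∇phi=0 decouples.
∂phi/∂s = -60(s - 4)(s - 2)(s + 3)(s + 4) = 0 at s ∈ {-4, -3, 2, 4}; ∂phi/∂t = -24(t - 2)(t + 3)(t + 4) = 0 at t ∈ {-4, -3, 2}.
The Hessian is diagonal: diag(phi_ss, phi_tt). Second derivatives: phi_ss(-4)=2880, phi_ss(-3)=-2100, phi_ss(2)=3600, phi_ss(4)=-6720; phi_tt(-4)=-144, phi_tt(-3)=120, phi_tt(2)=-720.
Saddle points occur where the two diagonal entries have opposite signs: (-4, -4), (-4, 2), (-3, -3), (2, -4), (2, 2), (4, -3). Count: 6.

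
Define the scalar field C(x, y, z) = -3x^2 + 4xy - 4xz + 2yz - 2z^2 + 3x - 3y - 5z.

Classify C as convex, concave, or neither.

neither

C is quadratic, so its Hessian is the constant matrix H = [[-6, 4, -4], [4, 0, 2], [-4, 2, -4]].
Leading principal minors: -6, -16, 24.
Neither pattern holds ⇒ H is indefinite ⇒ neither convex nor concave.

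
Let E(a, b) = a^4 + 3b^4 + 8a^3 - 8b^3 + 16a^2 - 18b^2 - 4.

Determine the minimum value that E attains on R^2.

E(a,b) separates as P(a) + Q(b) − 4, so its minimum is min P + min Q − 4.
P'(a) = 4a(a + 2)(a + 4) vanishes at a ∈ {-4, -2, 0}; Q'(b) = 12b(b - 3)(b + 1) vanishes at b ∈ {-1, 0, 3}.
Local minima of P (where P''>0): P(-4)=0, P(0)=0. Local minima of Q: Q(-1)=-7, Q(3)=-135.
So the global minimum of E is P(-4) + Q(3) − 4 = 0 − 135 − 4 = -139, attained at (-4, 3).

-139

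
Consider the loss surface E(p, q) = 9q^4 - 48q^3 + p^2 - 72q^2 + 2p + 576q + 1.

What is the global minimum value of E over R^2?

-912

E(p,q) separates as A(p) + B(q) + 1, so its minimum is min A + min B + 1.
A'(p) = 2p + 2 vanishes at p ∈ {-1}; B'(q) = 36(q - 4)(q - 2)(q + 2) vanishes at q ∈ {-2, 2, 4}.
Local minima of A (where A''>0): A(-1)=-1. Local minima of B: B(-2)=-912, B(4)=384.
So the global minimum of E is A(-1) + B(-2) + 1 = -1 − 912 + 1 = -912, attained at (-1, -2).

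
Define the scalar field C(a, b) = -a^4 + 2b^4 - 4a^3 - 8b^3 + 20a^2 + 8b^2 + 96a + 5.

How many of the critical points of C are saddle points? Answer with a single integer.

5

C separates as a function of a plus a function of b, so ∇C=0 decouples.
∂C/∂a = -4(a - 3)(a + 2)(a + 4) = 0 at a ∈ {-4, -2, 3}; ∂C/∂b = 8b(b - 2)(b - 1) = 0 at b ∈ {0, 1, 2}.
The Hessian is diagonal: diag(C_aa, C_bb). Second derivatives: C_aa(-4)=-56, C_aa(-2)=40, C_aa(3)=-140; C_bb(0)=16, C_bb(1)=-8, C_bb(2)=16.
Saddle points occur where the two diagonal entries have opposite signs: (-4, 0), (-4, 2), (-2, 1), (3, 0), (3, 2). Count: 5.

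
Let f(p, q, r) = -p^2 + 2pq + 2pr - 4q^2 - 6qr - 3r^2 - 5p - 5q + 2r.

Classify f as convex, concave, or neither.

concave

f is quadratic, so its Hessian is the constant matrix H = [[-2, 2, 2], [2, -8, -6], [2, -6, -6]].
Leading principal minors: -2, 12, -16.
Signs alternate −, +, − ⇒ H ≺ 0 ⇒ concave.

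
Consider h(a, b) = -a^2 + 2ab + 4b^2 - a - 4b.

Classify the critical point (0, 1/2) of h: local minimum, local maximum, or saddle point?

saddle point

The Hessian of h is constant: H = [[-2, 2], [2, 8]].
det(H) = (-2)·8 − 2² = -20.
Since det(H) < 0, H is indefinite and the critical point is a saddle point.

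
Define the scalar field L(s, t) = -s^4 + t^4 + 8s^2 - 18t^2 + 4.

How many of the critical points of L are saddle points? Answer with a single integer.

5

L separates as a function of s plus a function of t, so ∇L=0 decouples.
∂L/∂s = -4s(s - 2)(s + 2) = 0 at s ∈ {-2, 0, 2}; ∂L/∂t = 4t(t - 3)(t + 3) = 0 at t ∈ {-3, 0, 3}.
The Hessian is diagonal: diag(L_ss, L_tt). Second derivatives: L_ss(-2)=-32, L_ss(0)=16, L_ss(2)=-32; L_tt(-3)=72, L_tt(0)=-36, L_tt(3)=72.
Saddle points occur where the two diagonal entries have opposite signs: (-2, -3), (-2, 3), (0, 0), (2, -3), (2, 3). Count: 5.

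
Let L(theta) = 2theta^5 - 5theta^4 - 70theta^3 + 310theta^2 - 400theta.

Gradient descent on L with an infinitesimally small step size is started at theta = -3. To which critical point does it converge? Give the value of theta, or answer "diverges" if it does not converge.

L'(theta) = 10(theta - 4)(theta - 2)(theta - 1)(theta + 5), so L'(-3) = -2800.
Gradient descent moves in the -L' direction, i.e. theta is increasing.
The nearest critical point in that direction is theta = 1, where L'' = 180 > 0 (a local minimum). The iterate converges there.

1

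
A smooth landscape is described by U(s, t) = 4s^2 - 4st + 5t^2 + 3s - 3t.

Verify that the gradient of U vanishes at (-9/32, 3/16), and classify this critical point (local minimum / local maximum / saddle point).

local minimum

∇U = (8s - 4t + 3, -4s + 10t - 3); substituting (-9/32, 3/16) gives ∇U = (0, 0), so (-9/32, 3/16) is indeed a critical point.
The Hessian of U is constant: H = [[8, -4], [-4, 10]].
det(H) = 8·10 − (-4)² = 64.
det(H) > 0 and tr(H) = 18 > 0, so H is positive definite and the point is a local minimum.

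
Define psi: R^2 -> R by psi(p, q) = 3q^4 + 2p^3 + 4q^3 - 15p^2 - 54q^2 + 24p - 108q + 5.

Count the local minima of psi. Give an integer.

psi separates as a function of p plus a function of q, so ∇psi=0 decouples.
∂psi/∂p = 6(p - 4)(p - 1) = 0 at p ∈ {1, 4}; ∂psi/∂q = 12(q - 3)(q + 1)(q + 3) = 0 at q ∈ {-3, -1, 3}.
The Hessian is diagonal: diag(psi_pp, psi_qq). Second derivatives: psi_pp(1)=-18, psi_pp(4)=18; psi_qq(-3)=144, psi_qq(-1)=-96, psi_qq(3)=288.
Local minima occur where both diagonal entries positive: (4, -3), (4, 3). Count: 2.

2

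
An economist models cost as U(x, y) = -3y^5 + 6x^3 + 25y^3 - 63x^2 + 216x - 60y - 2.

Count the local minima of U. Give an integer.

U separates as a function of x plus a function of y, so ∇U=0 decouples.
∂U/∂x = 18(x - 4)(x - 3) = 0 at x ∈ {3, 4}; ∂U/∂y = -15(y - 2)(y - 1)(y + 1)(y + 2) = 0 at y ∈ {-2, -1, 1, 2}.
The Hessian is diagonal: diag(U_xx, U_yy). Second derivatives: U_xx(3)=-18, U_xx(4)=18; U_yy(-2)=180, U_yy(-1)=-90, U_yy(1)=90, U_yy(2)=-180.
Local minima occur where both diagonal entries positive: (4, -2), (4, 1). Count: 2.

2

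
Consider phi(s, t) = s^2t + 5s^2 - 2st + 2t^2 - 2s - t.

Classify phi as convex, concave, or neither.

The term s^2t is cubic, so the Hessian is not constant.
∂²phi/∂s² = 2t + 10, which takes both signs as t varies (negative for sufficiently negative t). A diagonal entry of the Hessian changing sign means the Hessian is neither positive- nor negative-semidefinite on all of R^2.

neither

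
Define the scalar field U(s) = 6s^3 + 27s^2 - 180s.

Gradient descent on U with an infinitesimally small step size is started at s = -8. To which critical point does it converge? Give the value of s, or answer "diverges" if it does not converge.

diverges

U'(s) = 18(s - 2)(s + 5), so U'(-8) = 540.
Gradient descent moves in the -U' direction, i.e. s is decreasing.
There is no critical point below s=-8, and U' keeps the same sign, so the iterate runs off to −∞.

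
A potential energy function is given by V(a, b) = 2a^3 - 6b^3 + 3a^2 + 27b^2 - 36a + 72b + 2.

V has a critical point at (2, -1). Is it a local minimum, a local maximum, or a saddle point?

The mixed partial ∂²V/∂a∂b is 0, so the Hessian at any point is diag(V_aa, V_bb) = diag(6(2a + 1), 18(-2b + 3)).
At (2, -1): H = diag(30, 90).
Both eigenvalues are positive, so H is positive definite: a local minimum.

local minimum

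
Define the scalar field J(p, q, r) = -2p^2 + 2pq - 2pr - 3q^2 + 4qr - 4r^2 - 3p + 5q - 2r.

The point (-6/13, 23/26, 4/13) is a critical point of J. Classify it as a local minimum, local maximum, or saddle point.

local maximum

The Hessian is constant: H = [[-4, 2, -2], [2, -6, 4], [-2, 4, -8]].
Leading principal minors: Δ₁ = -4, Δ₂ = 20, Δ₃ = -104.
The minors alternate sign starting negative (−, +, −), so H is negative definite: a local maximum.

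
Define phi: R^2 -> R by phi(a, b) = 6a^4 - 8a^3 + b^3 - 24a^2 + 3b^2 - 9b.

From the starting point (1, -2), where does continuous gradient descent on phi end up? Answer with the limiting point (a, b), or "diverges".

phi is separable, so gradient descent decouples: a follows -∂phi/∂a, b follows -∂phi/∂b.
∂phi/∂a = 24a(a - 2)(a + 1); at a=1 this is -48, so a increases.
∂phi/∂b = 3(b - 1)(b + 3); at b=-2 this is -9, so b increases.
a converges to its nearest critical value 2 (a local min of the a-part); b converges to 1. The iterate converges to (2, 1).

(2, 1)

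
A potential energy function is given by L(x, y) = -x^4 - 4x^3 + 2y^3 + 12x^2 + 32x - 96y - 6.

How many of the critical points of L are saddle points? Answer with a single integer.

L separates as a function of x plus a function of y, so ∇L=0 decouples.
∂L/∂x = -4(x - 2)(x + 1)(x + 4) = 0 at x ∈ {-4, -1, 2}; ∂L/∂y = 6(y - 4)(y + 4) = 0 at y ∈ {-4, 4}.
The Hessian is diagonal: diag(L_xx, L_yy). Second derivatives: L_xx(-4)=-72, L_xx(-1)=36, L_xx(2)=-72; L_yy(-4)=-48, L_yy(4)=48.
Saddle points occur where the two diagonal entries have opposite signs: (-4, 4), (-1, -4), (2, 4). Count: 3.

3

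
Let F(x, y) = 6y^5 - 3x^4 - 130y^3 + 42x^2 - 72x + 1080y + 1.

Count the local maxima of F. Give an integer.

F separates as a function of x plus a function of y, so ∇F=0 decouples.
∂F/∂x = -12(x - 2)(x - 1)(x + 3) = 0 at x ∈ {-3, 1, 2}; ∂F/∂y = 30(y - 3)(y - 2)(y + 2)(y + 3) = 0 at y ∈ {-3, -2, 2, 3}.
The Hessian is diagonal: diag(F_xx, F_yy). Second derivatives: F_xx(-3)=-240, F_xx(1)=48, F_xx(2)=-60; F_yy(-3)=-900, F_yy(-2)=600, F_yy(2)=-600, F_yy(3)=900.
Local maxima occur where both diagonal entries negative: (-3, -3), (-3, 2), (2, -3), (2, 2). Count: 4.

4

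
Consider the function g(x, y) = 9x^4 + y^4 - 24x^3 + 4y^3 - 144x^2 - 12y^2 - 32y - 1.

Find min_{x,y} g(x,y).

-1601

g(x,y) separates as P(x) + Q(y) − 1, so its minimum is min P + min Q − 1.
P'(x) = 36x(x - 4)(x + 2) vanishes at x ∈ {-2, 0, 4}; Q'(y) = 4(y - 2)(y + 1)(y + 4) vanishes at y ∈ {-4, -1, 2}.
Local minima of P (where P''>0): P(-2)=-240, P(4)=-1536. Local minima of Q: Q(-4)=-64, Q(2)=-64.
So the global minimum of g is P(4) + Q(-4) − 1 = -1536 − 64 − 1 = -1601, attained at (4, -4).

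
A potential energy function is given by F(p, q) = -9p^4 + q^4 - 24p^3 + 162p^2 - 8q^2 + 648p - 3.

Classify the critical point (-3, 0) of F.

local maximum

The mixed partial ∂²F/∂p∂q is 0, so the Hessian at any point is diag(F_pp, F_qq) = diag(36(-3p^2 - 4p + 9), 4(3q^2 - 4)).
At (-3, 0): H = diag(-216, -16).
Both eigenvalues are negative, so H is negative definite: a local maximum.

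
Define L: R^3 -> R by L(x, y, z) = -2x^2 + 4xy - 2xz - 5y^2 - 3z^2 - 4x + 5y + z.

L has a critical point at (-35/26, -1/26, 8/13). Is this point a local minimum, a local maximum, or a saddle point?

local maximum

The Hessian is constant: H = [[-4, 4, -2], [4, -10, 0], [-2, 0, -6]].
Leading principal minors: Δ₁ = -4, Δ₂ = 24, Δ₃ = -104.
The minors alternate sign starting negative (−, +, −), so H is negative definite: a local maximum.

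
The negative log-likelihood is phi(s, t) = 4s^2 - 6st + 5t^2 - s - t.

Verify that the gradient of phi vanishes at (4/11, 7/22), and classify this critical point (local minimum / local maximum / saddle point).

local minimum

∇phi = (8s - 6t - 1, -6s + 10t - 1); substituting (4/11, 7/22) gives ∇phi = (0, 0), so (4/11, 7/22) is indeed a critical point.
The Hessian of phi is constant: H = [[8, -6], [-6, 10]].
det(H) = 8·10 − (-6)² = 44.
det(H) > 0 and tr(H) = 18 > 0, so H is positive definite and the point is a local minimum.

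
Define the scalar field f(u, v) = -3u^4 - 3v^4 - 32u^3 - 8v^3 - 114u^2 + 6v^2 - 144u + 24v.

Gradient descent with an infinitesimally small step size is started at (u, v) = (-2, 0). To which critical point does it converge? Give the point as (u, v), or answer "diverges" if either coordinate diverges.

f is separable, so gradient descent decouples: u follows -∂f/∂u, v follows -∂f/∂v.
∂f/∂u = -12(u + 1)(u + 3)(u + 4); at u=-2 this is 24, so u decreases.
∂f/∂v = -12(v - 1)(v + 1)(v + 2); at v=0 this is 24, so v decreases.
u converges to its nearest critical value -3 (a local min of the u-part); v converges to -1. The iterate converges to (-3, -1).

(-3, -1)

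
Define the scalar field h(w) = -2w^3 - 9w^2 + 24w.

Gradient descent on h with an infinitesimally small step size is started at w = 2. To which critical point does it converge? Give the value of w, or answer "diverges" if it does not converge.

diverges

h'(w) = -6(w - 1)(w + 4), so h'(2) = -36.
Gradient descent moves in the -h' direction, i.e. w is increasing.
There is no critical point above w=2, and h' keeps the same sign, so the iterate runs off to +∞.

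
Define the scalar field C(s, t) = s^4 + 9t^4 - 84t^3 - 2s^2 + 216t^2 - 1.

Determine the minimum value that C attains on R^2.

C(s,t) separates as P(s) + Q(t) − 1, so its minimum is min P + min Q − 1.
P'(s) = 4s(s - 1)(s + 1) vanishes at s ∈ {-1, 0, 1}; Q'(t) = 36t(t - 4)(t - 3) vanishes at t ∈ {0, 3, 4}.
Local minima of P (where P''>0): P(-1)=-1, P(1)=-1. Local minima of Q: Q(0)=0, Q(4)=384.
So the global minimum of C is P(-1) + Q(0) − 1 = -1 + 0 − 1 = -2, attained at (-1, 0).

-2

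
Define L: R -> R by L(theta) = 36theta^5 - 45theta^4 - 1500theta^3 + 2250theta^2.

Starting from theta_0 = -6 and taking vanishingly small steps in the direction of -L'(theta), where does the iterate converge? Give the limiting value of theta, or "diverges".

L'(theta) = 180theta(theta - 5)(theta - 1)(theta + 5), so L'(-6) = 83160.
Gradient descent moves in the -L' direction, i.e. theta is decreasing.
There is no critical point below theta=-6, and L' keeps the same sign, so the iterate runs off to −∞.

diverges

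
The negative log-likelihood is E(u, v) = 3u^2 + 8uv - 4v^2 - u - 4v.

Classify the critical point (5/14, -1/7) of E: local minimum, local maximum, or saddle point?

The Hessian of E is constant: H = [[6, 8], [8, -8]].
det(H) = 6·(-8) − 8² = -112.
Since det(H) < 0, H is indefinite and the critical point is a saddle point.

saddle point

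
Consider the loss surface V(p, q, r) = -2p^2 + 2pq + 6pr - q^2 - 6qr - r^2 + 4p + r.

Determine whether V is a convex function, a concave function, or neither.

neither

V is quadratic, so its Hessian is the constant matrix H = [[-4, 2, 6], [2, -2, -6], [6, -6, -2]].
Leading principal minors: -4, 4, 64.
Neither pattern holds ⇒ H is indefinite ⇒ neither convex nor concave.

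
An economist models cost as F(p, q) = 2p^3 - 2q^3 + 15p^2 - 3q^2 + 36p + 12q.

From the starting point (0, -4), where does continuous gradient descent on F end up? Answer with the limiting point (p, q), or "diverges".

(-2, -2)

F is separable, so gradient descent decouples: p follows -∂F/∂p, q follows -∂F/∂q.
∂F/∂p = 6(p + 2)(p + 3); at p=0 this is 36, so p decreases.
∂F/∂q = -6(q - 1)(q + 2); at q=-4 this is -60, so q increases.
p converges to its nearest critical value -2 (a local min of the p-part); q converges to -2. The iterate converges to (-2, -2).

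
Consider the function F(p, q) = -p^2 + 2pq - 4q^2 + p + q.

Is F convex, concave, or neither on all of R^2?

F is quadratic, so its Hessian is the constant matrix H = [[-2, 2], [2, -8]].
det(H) = 12, tr(H) = -10.
det(H) > 0 and tr(H) < 0, so H is negative definite everywhere: concave.

concave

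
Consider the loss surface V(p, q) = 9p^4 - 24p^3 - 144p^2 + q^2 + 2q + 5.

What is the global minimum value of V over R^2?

-1532

V(p,q) separates as A(p) + B(q) + 5, so its minimum is min A + min B + 5.
A'(p) = 36p(p - 4)(p + 2) vanishes at p ∈ {-2, 0, 4}; B'(q) = 2q + 2 vanishes at q ∈ {-1}.
Local minima of A (where A''>0): A(-2)=-240, A(4)=-1536. Local minima of B: B(-1)=-1.
So the global minimum of V is A(4) + B(-1) + 5 = -1536 − 1 + 5 = -1532, attained at (4, -1).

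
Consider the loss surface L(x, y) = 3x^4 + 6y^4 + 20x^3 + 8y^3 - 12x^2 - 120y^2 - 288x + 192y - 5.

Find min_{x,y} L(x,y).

-2085

L(x,y) separates as P(x) + Q(y) − 5, so its minimum is min P + min Q − 5.
P'(x) = 12(x - 2)(x + 3)(x + 4) vanishes at x ∈ {-4, -3, 2}; Q'(y) = 24(y - 2)(y - 1)(y + 4) vanishes at y ∈ {-4, 1, 2}.
Local minima of P (where P''>0): P(-4)=448, P(2)=-416. Local minima of Q: Q(-4)=-1664, Q(2)=64.
So the global minimum of L is P(2) + Q(-4) − 5 = -416 − 1664 − 5 = -2085, attained at (2, -4).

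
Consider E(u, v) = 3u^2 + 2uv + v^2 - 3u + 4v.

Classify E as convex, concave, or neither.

E is quadratic, so its Hessian is the constant matrix H = [[6, 2], [2, 2]].
det(H) = 8, tr(H) = 8.
det(H) > 0 and tr(H) > 0, so H is positive definite everywhere: convex.

convex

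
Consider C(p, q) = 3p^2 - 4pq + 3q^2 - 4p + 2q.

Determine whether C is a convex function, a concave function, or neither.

convex

C is quadratic, so its Hessian is the constant matrix H = [[6, -4], [-4, 6]].
det(H) = 20, tr(H) = 12.
det(H) > 0 and tr(H) > 0, so H is positive definite everywhere: convex.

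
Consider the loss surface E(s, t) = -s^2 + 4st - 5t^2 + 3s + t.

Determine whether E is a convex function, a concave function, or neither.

concave

E is quadratic, so its Hessian is the constant matrix H = [[-2, 4], [4, -10]].
det(H) = 4, tr(H) = -12.
det(H) > 0 and tr(H) < 0, so H is negative definite everywhere: concave.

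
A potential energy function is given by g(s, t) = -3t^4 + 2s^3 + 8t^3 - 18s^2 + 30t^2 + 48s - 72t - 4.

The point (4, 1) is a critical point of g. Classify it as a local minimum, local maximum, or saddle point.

local minimum

The mixed partial ∂²g/∂s∂t is 0, so the Hessian at any point is diag(g_ss, g_tt) = diag(12(s - 3), 12(-3t^2 + 4t + 5)).
At (4, 1): H = diag(12, 72).
Both eigenvalues are positive, so H is positive definite: a local minimum.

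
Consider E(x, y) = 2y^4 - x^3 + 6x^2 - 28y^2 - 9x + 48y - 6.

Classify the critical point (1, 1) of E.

saddle point

The mixed partial ∂²E/∂x∂y is 0, so the Hessian at any point is diag(E_xx, E_yy) = diag(6(-x + 2), 8(3y^2 - 7)).
At (1, 1): H = diag(6, -32).
The eigenvalues have opposite signs, so H is indefinite: a saddle point.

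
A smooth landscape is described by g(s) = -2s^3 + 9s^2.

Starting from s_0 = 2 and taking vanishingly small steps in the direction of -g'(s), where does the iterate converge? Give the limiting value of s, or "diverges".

g'(s) = -6s(s - 3), so g'(2) = 12.
Gradient descent moves in the -g' direction, i.e. s is decreasing.
The nearest critical point in that direction is s = 0, where g'' = 18 > 0 (a local minimum). The iterate converges there.

0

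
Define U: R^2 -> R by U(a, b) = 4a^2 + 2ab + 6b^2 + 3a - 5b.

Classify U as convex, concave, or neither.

U is quadratic, so its Hessian is the constant matrix H = [[8, 2], [2, 12]].
det(H) = 92, tr(H) = 20.
det(H) > 0 and tr(H) > 0, so H is positive definite everywhere: convex.

convex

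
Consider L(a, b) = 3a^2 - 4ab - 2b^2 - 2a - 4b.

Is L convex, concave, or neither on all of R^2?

L is quadratic, so its Hessian is the constant matrix H = [[6, -4], [-4, -4]].
det(H) = -40, tr(H) = 2.
det(H) < 0, so H is indefinite: neither convex nor concave.

neither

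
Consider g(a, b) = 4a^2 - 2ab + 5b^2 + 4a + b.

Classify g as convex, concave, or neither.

convex

g is quadratic, so its Hessian is the constant matrix H = [[8, -2], [-2, 10]].
det(H) = 76, tr(H) = 18.
det(H) > 0 and tr(H) > 0, so H is positive definite everywhere: convex.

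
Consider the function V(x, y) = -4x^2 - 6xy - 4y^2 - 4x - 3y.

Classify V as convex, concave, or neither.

V is quadratic, so its Hessian is the constant matrix H = [[-8, -6], [-6, -8]].
det(H) = 28, tr(H) = -16.
det(H) > 0 and tr(H) < 0, so H is negative definite everywhere: concave.

concave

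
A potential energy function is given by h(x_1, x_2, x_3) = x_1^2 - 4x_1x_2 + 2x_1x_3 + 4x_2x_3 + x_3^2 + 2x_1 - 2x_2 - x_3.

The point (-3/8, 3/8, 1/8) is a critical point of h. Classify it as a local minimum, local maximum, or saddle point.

saddle point

The Hessian is constant: H = [[2, -4, 2], [-4, 0, 4], [2, 4, 2]].
Leading principal minors: Δ₁ = 2, Δ₂ = -16, Δ₃ = -128.
The minors fit neither the all-positive nor the alternating-sign pattern, so H is indefinite: a saddle point.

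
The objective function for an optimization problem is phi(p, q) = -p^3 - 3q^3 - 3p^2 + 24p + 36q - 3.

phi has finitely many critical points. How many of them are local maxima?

1

phi separates as a function of p plus a function of q, so ∇phi=0 decouples.
∂phi/∂p = -3(p - 2)(p + 4) = 0 at p ∈ {-4, 2}; ∂phi/∂q = -9(q - 2)(q + 2) = 0 at q ∈ {-2, 2}.
The Hessian is diagonal: diag(phi_pp, phi_qq). Second derivatives: phi_pp(-4)=18, phi_pp(2)=-18; phi_qq(-2)=36, phi_qq(2)=-36.
Local maxima occur where both diagonal entries negative: (2, 2). Count: 1.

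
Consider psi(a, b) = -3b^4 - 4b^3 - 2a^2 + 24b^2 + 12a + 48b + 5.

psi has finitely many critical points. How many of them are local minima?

psi separates as a function of a plus a function of b, so ∇psi=0 decouples.
∂psi/∂a = -4(a - 3) = 0 at a ∈ {3}; ∂psi/∂b = -12(b - 2)(b + 1)(b + 2) = 0 at b ∈ {-2, -1, 2}.
The Hessian is diagonal: diag(psi_aa, psi_bb). Second derivatives: psi_aa(3)=-4; psi_bb(-2)=-48, psi_bb(-1)=36, psi_bb(2)=-144.
Local minima occur where both diagonal entries positive: none. Count: 0.

0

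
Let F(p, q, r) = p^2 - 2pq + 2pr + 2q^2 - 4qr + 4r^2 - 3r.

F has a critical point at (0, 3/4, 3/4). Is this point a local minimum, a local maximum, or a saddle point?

The Hessian is constant: H = [[2, -2, 2], [-2, 4, -4], [2, -4, 8]].
Leading principal minors: Δ₁ = 2, Δ₂ = 4, Δ₃ = 16.
All leading minors are positive, so H is positive definite: a local minimum.

local minimum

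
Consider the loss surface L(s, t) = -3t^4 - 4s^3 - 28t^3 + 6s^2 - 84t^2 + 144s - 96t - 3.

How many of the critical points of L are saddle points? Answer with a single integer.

3

L separates as a function of s plus a function of t, so ∇L=0 decouples.
∂L/∂s = -12(s - 4)(s + 3) = 0 at s ∈ {-3, 4}; ∂L/∂t = -12(t + 1)(t + 2)(t + 4) = 0 at t ∈ {-4, -2, -1}.
The Hessian is diagonal: diag(L_ss, L_tt). Second derivatives: L_ss(-3)=84, L_ss(4)=-84; L_tt(-4)=-72, L_tt(-2)=24, L_tt(-1)=-36.
Saddle points occur where the two diagonal entries have opposite signs: (-3, -4), (-3, -1), (4, -2). Count: 3.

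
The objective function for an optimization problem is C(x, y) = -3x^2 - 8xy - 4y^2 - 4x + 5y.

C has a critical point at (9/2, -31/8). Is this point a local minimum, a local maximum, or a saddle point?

The Hessian of C is constant: H = [[-6, -8], [-8, -8]].
det(H) = (-6)·(-8) − (-8)² = -16.
Since det(H) < 0, H is indefinite and the critical point is a saddle point.

saddle point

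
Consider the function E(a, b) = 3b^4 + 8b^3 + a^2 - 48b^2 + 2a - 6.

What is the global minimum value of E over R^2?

-519

E(a,b) separates as P(a) + Q(b) − 6, so its minimum is min P + min Q − 6.
P'(a) = 2a + 2 vanishes at a ∈ {-1}; Q'(b) = 12b(b - 2)(b + 4) vanishes at b ∈ {-4, 0, 2}.
Local minima of P (where P''>0): P(-1)=-1. Local minima of Q: Q(-4)=-512, Q(2)=-80.
So the global minimum of E is P(-1) + Q(-4) − 6 = -1 − 512 − 6 = -519, attained at (-1, -4).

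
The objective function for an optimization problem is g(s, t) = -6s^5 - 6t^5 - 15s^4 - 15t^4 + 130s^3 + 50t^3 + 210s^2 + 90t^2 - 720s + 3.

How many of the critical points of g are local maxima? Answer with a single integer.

4

g separates as a function of s plus a function of t, so ∇g=0 decouples.
∂g/∂s = -30(s - 3)(s - 1)(s + 2)(s + 4) = 0 at s ∈ {-4, -2, 1, 3}; ∂g/∂t = -30t(t - 2)(t + 1)(t + 3) = 0 at t ∈ {-3, -1, 0, 2}.
The Hessian is diagonal: diag(g_ss, g_tt). Second derivatives: g_ss(-4)=2100, g_ss(-2)=-900, g_ss(1)=900, g_ss(3)=-2100; g_tt(-3)=900, g_tt(-1)=-180, g_tt(0)=180, g_tt(2)=-900.
Local maxima occur where both diagonal entries negative: (-2, -1), (-2, 2), (3, -1), (3, 2). Count: 4.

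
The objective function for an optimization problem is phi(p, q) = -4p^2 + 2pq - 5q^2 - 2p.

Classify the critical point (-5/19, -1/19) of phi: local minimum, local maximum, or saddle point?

local maximum

The Hessian of phi is constant: H = [[-8, 2], [2, -10]].
det(H) = (-8)·(-10) − 2² = 76.
det(H) > 0 and tr(H) = -18 < 0, so H is negative definite and the point is a local maximum.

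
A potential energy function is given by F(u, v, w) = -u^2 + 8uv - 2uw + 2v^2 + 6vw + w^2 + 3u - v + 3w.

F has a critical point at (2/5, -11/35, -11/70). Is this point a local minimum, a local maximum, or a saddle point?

saddle point

The Hessian is constant: H = [[-2, 8, -2], [8, 4, 6], [-2, 6, 2]].
Leading principal minors: Δ₁ = -2, Δ₂ = -72, Δ₃ = -280.
The minors fit neither the all-positive nor the alternating-sign pattern, so H is indefinite: a saddle point.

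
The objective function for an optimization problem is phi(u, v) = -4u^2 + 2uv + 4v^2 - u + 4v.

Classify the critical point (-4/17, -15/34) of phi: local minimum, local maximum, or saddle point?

saddle point

The Hessian of phi is constant: H = [[-8, 2], [2, 8]].
det(H) = (-8)·8 − 2² = -68.
Since det(H) < 0, H is indefinite and the critical point is a saddle point.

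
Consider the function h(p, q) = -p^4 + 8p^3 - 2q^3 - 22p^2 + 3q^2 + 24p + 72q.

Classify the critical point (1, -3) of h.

saddle point

The mixed partial ∂²h/∂p∂q is 0, so the Hessian at any point is diag(h_pp, h_qq) = diag(4(-3p^2 + 12p - 11), 6(-2q + 1)).
At (1, -3): H = diag(-8, 42).
The eigenvalues have opposite signs, so H is indefinite: a saddle point.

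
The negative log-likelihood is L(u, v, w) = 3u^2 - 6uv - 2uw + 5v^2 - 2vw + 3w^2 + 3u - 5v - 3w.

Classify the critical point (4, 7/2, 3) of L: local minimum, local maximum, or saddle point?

local minimum

The Hessian is constant: H = [[6, -6, -2], [-6, 10, -2], [-2, -2, 6]].
Leading principal minors: Δ₁ = 6, Δ₂ = 24, Δ₃ = 32.
All leading minors are positive, so H is positive definite: a local minimum.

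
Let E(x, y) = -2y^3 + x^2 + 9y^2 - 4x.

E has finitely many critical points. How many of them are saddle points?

1

E separates as a function of x plus a function of y, so ∇E=0 decouples.
∂E/∂x = 2(x - 2) = 0 at x ∈ {2}; ∂E/∂y = -6y(y - 3) = 0 at y ∈ {0, 3}.
The Hessian is diagonal: diag(E_xx, E_yy). Second derivatives: E_xx(2)=2; E_yy(0)=18, E_yy(3)=-18.
Saddle points occur where the two diagonal entries have opposite signs: (2, 3). Count: 1.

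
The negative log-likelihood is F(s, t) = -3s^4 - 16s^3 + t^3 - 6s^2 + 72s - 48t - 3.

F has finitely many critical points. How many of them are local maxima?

F separates as a function of s plus a function of t, so ∇F=0 decouples.
∂F/∂s = -12(s - 1)(s + 2)(s + 3) = 0 at s ∈ {-3, -2, 1}; ∂F/∂t = 3(t - 4)(t + 4) = 0 at t ∈ {-4, 4}.
The Hessian is diagonal: diag(F_ss, F_tt). Second derivatives: F_ss(-3)=-48, F_ss(-2)=36, F_ss(1)=-144; F_tt(-4)=-24, F_tt(4)=24.
Local maxima occur where both diagonal entries negative: (-3, -4), (1, -4). Count: 2.

2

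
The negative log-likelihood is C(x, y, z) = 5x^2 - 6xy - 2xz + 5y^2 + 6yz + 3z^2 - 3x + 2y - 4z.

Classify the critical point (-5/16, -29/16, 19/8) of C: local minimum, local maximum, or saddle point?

local minimum

The Hessian is constant: H = [[10, -6, -2], [-6, 10, 6], [-2, 6, 6]].
Leading principal minors: Δ₁ = 10, Δ₂ = 64, Δ₃ = 128.
All leading minors are positive, so H is positive definite: a local minimum.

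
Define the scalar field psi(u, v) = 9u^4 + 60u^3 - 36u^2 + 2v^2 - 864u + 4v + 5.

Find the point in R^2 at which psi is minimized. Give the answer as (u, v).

psi(u,v) separates as P(u) + Q(v) + 5, so its minimum is min P + min Q + 5.
P'(u) = 36(u - 2)(u + 3)(u + 4) vanishes at u ∈ {-4, -3, 2}; Q'(v) = 4v + 4 vanishes at v ∈ {-1}.
Local minima of P (where P''>0): P(-4)=1344, P(2)=-1248. Local minima of Q: Q(-1)=-2.
So the global minimum of psi is P(2) + Q(-1) + 5 = -1248 − 2 + 5 = -1245, attained at (2, -1).

(2, -1)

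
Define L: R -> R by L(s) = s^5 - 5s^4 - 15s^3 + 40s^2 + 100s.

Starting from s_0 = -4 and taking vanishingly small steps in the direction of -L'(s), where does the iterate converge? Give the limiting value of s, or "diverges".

L'(s) = 5(s - 5)(s - 2)(s + 1)(s + 2), so L'(-4) = 1620.
Gradient descent moves in the -L' direction, i.e. s is decreasing.
There is no critical point below s=-4, and L' keeps the same sign, so the iterate runs off to −∞.

diverges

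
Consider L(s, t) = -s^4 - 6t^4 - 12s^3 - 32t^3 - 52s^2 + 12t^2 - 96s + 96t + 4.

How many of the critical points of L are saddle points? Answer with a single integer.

4

L separates as a function of s plus a function of t, so ∇L=0 decouples.
∂L/∂s = -4(s + 2)(s + 3)(s + 4) = 0 at s ∈ {-4, -3, -2}; ∂L/∂t = -24(t - 1)(t + 1)(t + 4) = 0 at t ∈ {-4, -1, 1}.
The Hessian is diagonal: diag(L_ss, L_tt). Second derivatives: L_ss(-4)=-8, L_ss(-3)=4, L_ss(-2)=-8; L_tt(-4)=-360, L_tt(-1)=144, L_tt(1)=-240.
Saddle points occur where the two diagonal entries have opposite signs: (-4, -1), (-3, -4), (-3, 1), (-2, -1). Count: 4.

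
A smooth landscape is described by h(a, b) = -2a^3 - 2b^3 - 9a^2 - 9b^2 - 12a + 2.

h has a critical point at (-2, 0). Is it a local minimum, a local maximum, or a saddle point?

The mixed partial ∂²h/∂a∂b is 0, so the Hessian at any point is diag(h_aa, h_bb) = diag(-6(2a + 3), -6(2b + 3)).
At (-2, 0): H = diag(6, -18).
The eigenvalues have opposite signs, so H is indefinite: a saddle point.

saddle point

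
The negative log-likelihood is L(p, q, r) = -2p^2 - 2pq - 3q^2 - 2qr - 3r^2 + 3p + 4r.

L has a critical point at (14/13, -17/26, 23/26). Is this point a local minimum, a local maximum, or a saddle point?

The Hessian is constant: H = [[-4, -2, 0], [-2, -6, -2], [0, -2, -6]].
Leading principal minors: Δ₁ = -4, Δ₂ = 20, Δ₃ = -104.
The minors alternate sign starting negative (−, +, −), so H is negative definite: a local maximum.

local maximum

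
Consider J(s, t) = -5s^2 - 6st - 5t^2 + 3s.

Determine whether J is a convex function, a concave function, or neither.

concave

J is quadratic, so its Hessian is the constant matrix H = [[-10, -6], [-6, -10]].
det(H) = 64, tr(H) = -20.
det(H) > 0 and tr(H) < 0, so H is negative definite everywhere: concave.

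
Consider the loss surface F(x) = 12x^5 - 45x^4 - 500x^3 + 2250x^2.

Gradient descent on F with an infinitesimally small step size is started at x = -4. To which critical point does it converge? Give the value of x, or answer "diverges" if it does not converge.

0

F'(x) = 60x(x - 5)(x - 3)(x + 5), so F'(-4) = -15120.
Gradient descent moves in the -F' direction, i.e. x is increasing.
The nearest critical point in that direction is x = 0, where F'' = 4500 > 0 (a local minimum). The iterate converges there.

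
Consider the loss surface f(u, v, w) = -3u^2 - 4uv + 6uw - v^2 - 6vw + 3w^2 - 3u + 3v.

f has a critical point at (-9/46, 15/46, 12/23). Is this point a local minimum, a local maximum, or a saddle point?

saddle point

The Hessian is constant: H = [[-6, -4, 6], [-4, -2, -6], [6, -6, 6]].
Leading principal minors: Δ₁ = -6, Δ₂ = -4, Δ₃ = 552.
The minors fit neither the all-positive nor the alternating-sign pattern, so H is indefinite: a saddle point.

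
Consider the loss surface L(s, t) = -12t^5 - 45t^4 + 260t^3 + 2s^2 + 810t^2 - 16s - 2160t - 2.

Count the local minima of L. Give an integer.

L separates as a function of s plus a function of t, so ∇L=0 decouples.
∂L/∂s = 4(s - 4) = 0 at s ∈ {4}; ∂L/∂t = -60(t - 3)(t - 1)(t + 3)(t + 4) = 0 at t ∈ {-4, -3, 1, 3}.
The Hessian is diagonal: diag(L_ss, L_tt). Second derivatives: L_ss(4)=4; L_tt(-4)=2100, L_tt(-3)=-1440, L_tt(1)=2400, L_tt(3)=-5040.
Local minima occur where both diagonal entries positive: (4, -4), (4, 1). Count: 2.

2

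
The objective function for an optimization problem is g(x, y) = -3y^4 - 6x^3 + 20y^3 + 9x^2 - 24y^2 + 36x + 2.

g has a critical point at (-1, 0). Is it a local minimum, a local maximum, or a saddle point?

The mixed partial ∂²g/∂x∂y is 0, so the Hessian at any point is diag(g_xx, g_yy) = diag(18(-2x + 1), 12(-3y^2 + 10y - 4)).
At (-1, 0): H = diag(54, -48).
The eigenvalues have opposite signs, so H is indefinite: a saddle point.

saddle point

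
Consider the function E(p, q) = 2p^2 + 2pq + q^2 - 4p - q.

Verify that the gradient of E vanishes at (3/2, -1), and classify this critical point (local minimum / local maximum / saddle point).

∇E = (4p + 2q - 4, 2p + 2q - 1); substituting (3/2, -1) gives ∇E = (0, 0), so (3/2, -1) is indeed a critical point.
The Hessian of E is constant: H = [[4, 2], [2, 2]].
det(H) = 4·2 − 2² = 4.
det(H) > 0 and tr(H) = 6 > 0, so H is positive definite and the point is a local minimum.

local minimum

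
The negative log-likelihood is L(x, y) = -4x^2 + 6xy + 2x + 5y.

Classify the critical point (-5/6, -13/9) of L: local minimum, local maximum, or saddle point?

The Hessian of L is constant: H = [[-8, 6], [6, 0]].
det(H) = (-8)·0 − 6² = -36.
Since det(H) < 0, H is indefinite and the critical point is a saddle point.

saddle point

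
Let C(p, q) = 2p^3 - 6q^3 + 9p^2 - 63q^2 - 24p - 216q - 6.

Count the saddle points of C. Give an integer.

C separates as a function of p plus a function of q, so ∇C=0 decouples.
∂C/∂p = 6(p - 1)(p + 4) = 0 at p ∈ {-4, 1}; ∂C/∂q = -18(q + 3)(q + 4) = 0 at q ∈ {-4, -3}.
The Hessian is diagonal: diag(C_pp, C_qq). Second derivatives: C_pp(-4)=-30, C_pp(1)=30; C_qq(-4)=18, C_qq(-3)=-18.
Saddle points occur where the two diagonal entries have opposite signs: (-4, -4), (1, -3). Count: 2.

2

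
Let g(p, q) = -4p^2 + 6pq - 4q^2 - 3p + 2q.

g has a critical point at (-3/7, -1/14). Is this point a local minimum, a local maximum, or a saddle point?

The Hessian of g is constant: H = [[-8, 6], [6, -8]].
det(H) = (-8)·(-8) − 6² = 28.
det(H) > 0 and tr(H) = -16 < 0, so H is negative definite and the point is a local maximum.

local maximum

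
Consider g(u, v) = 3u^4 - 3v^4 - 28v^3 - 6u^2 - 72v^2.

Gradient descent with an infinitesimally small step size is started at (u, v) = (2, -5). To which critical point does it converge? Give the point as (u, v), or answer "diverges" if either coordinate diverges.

g is separable, so gradient descent decouples: u follows -∂g/∂u, v follows -∂g/∂v.
∂g/∂u = 12u(u - 1)(u + 1); at u=2 this is 72, so u decreases.
∂g/∂v = -12v(v + 3)(v + 4); at v=-5 this is 120, so v decreases.
The v-coordinate has no critical point in that direction and runs off to infinity.

diverges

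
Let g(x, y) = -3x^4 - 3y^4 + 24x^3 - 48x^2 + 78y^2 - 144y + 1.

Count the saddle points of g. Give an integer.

g separates as a function of x plus a function of y, so ∇g=0 decouples.
∂g/∂x = -12x(x - 4)(x - 2) = 0 at x ∈ {0, 2, 4}; ∂g/∂y = -12(y - 3)(y - 1)(y + 4) = 0 at y ∈ {-4, 1, 3}.
The Hessian is diagonal: diag(g_xx, g_yy). Second derivatives: g_xx(0)=-96, g_xx(2)=48, g_xx(4)=-96; g_yy(-4)=-420, g_yy(1)=120, g_yy(3)=-168.
Saddle points occur where the two diagonal entries have opposite signs: (0, 1), (2, -4), (2, 3), (4, 1). Count: 4.

4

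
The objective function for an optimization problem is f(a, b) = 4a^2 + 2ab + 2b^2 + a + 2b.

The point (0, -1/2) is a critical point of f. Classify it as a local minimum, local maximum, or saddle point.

local minimum

The Hessian of f is constant: H = [[8, 2], [2, 4]].
det(H) = 8·4 − 2² = 28.
det(H) > 0 and tr(H) = 12 > 0, so H is positive definite and the point is a local minimum.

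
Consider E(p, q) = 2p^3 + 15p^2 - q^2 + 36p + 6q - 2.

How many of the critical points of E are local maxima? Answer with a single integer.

E separates as a function of p plus a function of q, so ∇E=0 decouples.
∂E/∂p = 6(p + 2)(p + 3) = 0 at p ∈ {-3, -2}; ∂E/∂q = -2(q - 3) = 0 at q ∈ {3}.
The Hessian is diagonal: diag(E_pp, E_qq). Second derivatives: E_pp(-3)=-6, E_pp(-2)=6; E_qq(3)=-2.
Local maxima occur where both diagonal entries negative: (-3, 3). Count: 1.

1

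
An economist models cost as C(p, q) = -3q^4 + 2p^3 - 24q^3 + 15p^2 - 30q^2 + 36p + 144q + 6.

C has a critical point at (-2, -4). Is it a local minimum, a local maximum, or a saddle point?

saddle point

The mixed partial ∂²C/∂p∂q is 0, so the Hessian at any point is diag(C_pp, C_qq) = diag(6(2p + 5), -12(3q^2 + 12q + 5)).
At (-2, -4): H = diag(6, -60).
The eigenvalues have opposite signs, so H is indefinite: a saddle point.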